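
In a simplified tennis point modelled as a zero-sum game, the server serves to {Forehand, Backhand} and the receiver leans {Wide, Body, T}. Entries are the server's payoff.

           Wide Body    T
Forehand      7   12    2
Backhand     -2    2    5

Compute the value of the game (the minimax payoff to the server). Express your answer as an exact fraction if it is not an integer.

Row minima: Forehand → 2, Backhand → -2; maximin = 2.
Column maxima: Wide → 7, Body → 12, T → 5; minimax = 5.
2 ≠ 5, so there is no saddle point; optimal play is mixed.
Body is strictly dominated by Wide (it gives the server strictly more in every row), so the receiver never plays it.
On the remaining 2×2 (Forehand, Backhand vs Wide, T):
Let the server play Forehand with probability p. Expected payoff against Wide: 7p + (-2)(1−p) = 9p − 2; against T: 2p + 5(1−p) = −3p + 5.
Setting these equal: 9p − 2 = −3p + 5 ⇒ 12p = 7 ⇒ p = 7/12, and the value is (9)·(7/12) − 2 = 13/4.
For the receiver: with q = P(Wide), equating Forehand's and Backhand's payoffs gives 5q + 2 = −7q + 5 ⇒ q = 1/4.

13/4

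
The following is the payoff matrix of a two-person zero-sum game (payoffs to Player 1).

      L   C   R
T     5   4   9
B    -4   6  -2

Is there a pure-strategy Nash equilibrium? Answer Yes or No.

No

Row minima: T → 4, B → -4; maximin = 4.
Column maxima: L → 5, C → 6, R → 9; minimax = 5.
4 ≠ 5, so no pure-strategy equilibrium exists.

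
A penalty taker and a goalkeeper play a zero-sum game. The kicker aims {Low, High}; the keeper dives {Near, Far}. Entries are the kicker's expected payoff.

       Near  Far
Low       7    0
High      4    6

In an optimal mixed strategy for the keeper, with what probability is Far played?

1/3

Row minima: Low → 0, High → 4; maximin = 4.
Column maxima: Near → 7, Far → 6; minimax = 6.
4 ≠ 6, so there is no saddle point; optimal play is mixed.
Let the kicker play Low with probability p. Expected payoff against Near: 7p + 4(1−p) = 3p + 4; against Far: 0p + 6(1−p) = −6p + 6.
Setting these equal: 3p + 4 = −6p + 6 ⇒ 9p = 2 ⇒ p = 2/9, and the value is (3)·(2/9) + 4 = 14/3.
For the keeper: with q = P(Near), equating Low's and High's payoffs gives 7q = −2q + 6 ⇒ q = 2/3.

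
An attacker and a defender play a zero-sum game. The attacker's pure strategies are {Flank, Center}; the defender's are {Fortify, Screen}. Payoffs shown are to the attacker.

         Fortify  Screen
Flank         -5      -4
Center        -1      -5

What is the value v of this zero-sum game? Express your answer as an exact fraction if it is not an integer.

-21/5

Row minima: Flank → -5, Center → -5; maximin = -5.
Column maxima: Fortify → -1, Screen → -4; minimax = -4.
-5 ≠ -4, so there is no saddle point; optimal play is mixed.
Let the attacker play Flank with probability p. Expected payoff against Fortify: (-5)p + (-1)(1−p) = −4p − 1; against Screen: (-4)p + (-5)(1−p) = p − 5.
Setting these equal: −4p − 1 = p − 5 ⇒ −5p = -4 ⇒ p = 4/5, and the value is (-4)·(4/5) − 1 = -21/5.
For the defender: with q = P(Fortify), equating Flank's and Center's payoffs gives −q − 4 = 4q − 5 ⇒ q = 1/5.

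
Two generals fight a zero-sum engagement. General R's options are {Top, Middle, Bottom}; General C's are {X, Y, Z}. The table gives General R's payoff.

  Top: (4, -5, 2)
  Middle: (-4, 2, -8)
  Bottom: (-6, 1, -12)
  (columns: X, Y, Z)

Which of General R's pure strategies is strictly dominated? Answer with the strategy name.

Bottom

Middle gives a strictly higher payoff than Bottom against every column: -4 > -6, 2 > 1, -8 > -12.
So Bottom is strictly dominated and General R never plays it.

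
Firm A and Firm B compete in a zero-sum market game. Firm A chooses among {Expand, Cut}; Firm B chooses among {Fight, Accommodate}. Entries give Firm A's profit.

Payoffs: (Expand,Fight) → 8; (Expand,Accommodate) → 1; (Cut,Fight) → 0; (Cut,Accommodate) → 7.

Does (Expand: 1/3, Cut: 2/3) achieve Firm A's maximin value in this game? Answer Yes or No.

No

Against Fight this mix gives (1/3)·8 + (2/3)·0 = 8/3.
Against Accommodate this mix gives (1/3)·1 + (2/3)·7 = 5.
Firm B will play Fight, holding Firm A to 8/3. Shifting weight toward the row that does better against Fight would raise this floor (the equalizing mix achieves 4 against both Fight and Accommodate), so the proposed strategy is not optimal.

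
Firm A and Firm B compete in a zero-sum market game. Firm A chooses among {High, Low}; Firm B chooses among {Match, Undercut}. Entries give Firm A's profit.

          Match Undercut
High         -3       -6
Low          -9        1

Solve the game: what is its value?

-57/13

Row minima: High → -6, Low → -9; maximin = -6.
Column maxima: Match → -3, Undercut → 1; minimax = -3.
-6 ≠ -3, so there is no saddle point; optimal play is mixed.
Let Firm A play High with probability p. Expected payoff against Match: (-3)p + (-9)(1−p) = 6p − 9; against Undercut: (-6)p + 1(1−p) = −7p + 1.
Setting these equal: 6p − 9 = −7p + 1 ⇒ 13p = 10 ⇒ p = 10/13, and the value is (6)·(10/13) − 9 = -57/13.
For Firm B: with q = P(Match), equating High's and Low's payoffs gives 3q − 6 = −10q + 1 ⇒ q = 7/13.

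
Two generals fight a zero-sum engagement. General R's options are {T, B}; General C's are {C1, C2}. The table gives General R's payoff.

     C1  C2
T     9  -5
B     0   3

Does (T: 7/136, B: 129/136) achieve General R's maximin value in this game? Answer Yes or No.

No

Against C1 this mix gives (7/136)·9 + (129/136)·0 = 63/136.
Against C2 this mix gives (7/136)·(-5) + (129/136)·3 = 44/17.
General C will play C1, holding General R to 63/136. Shifting weight toward the row that does better against C1 would raise this floor (the equalizing mix achieves 27/17 against both C1 and C2), so the proposed strategy is not optimal.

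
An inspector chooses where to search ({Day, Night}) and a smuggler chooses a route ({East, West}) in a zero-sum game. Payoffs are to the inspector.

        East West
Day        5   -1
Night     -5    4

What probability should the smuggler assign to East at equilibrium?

1/3

Row minima: Day → -1, Night → -5; maximin = -1.
Column maxima: East → 5, West → 4; minimax = 4.
-1 ≠ 4, so there is no saddle point; optimal play is mixed.
Let the inspector play Day with probability p. Expected payoff against East: 5p + (-5)(1−p) = 10p − 5; against West: (-1)p + 4(1−p) = −5p + 4.
Setting these equal: 10p − 5 = −5p + 4 ⇒ 15p = 9 ⇒ p = 3/5, and the value is (10)·(3/5) − 5 = 1.
For the smuggler: with q = P(East), equating Day's and Night's payoffs gives 6q − 1 = −9q + 4 ⇒ q = 1/3.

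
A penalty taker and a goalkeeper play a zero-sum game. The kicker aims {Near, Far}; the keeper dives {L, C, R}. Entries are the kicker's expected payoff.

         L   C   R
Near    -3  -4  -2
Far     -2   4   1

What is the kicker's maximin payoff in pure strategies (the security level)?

Row minima: Near → -4, Far → -2.
The best of these is -2.

-2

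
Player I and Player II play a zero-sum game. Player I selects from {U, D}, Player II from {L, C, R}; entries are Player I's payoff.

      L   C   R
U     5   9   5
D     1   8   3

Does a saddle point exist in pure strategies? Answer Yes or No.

Yes

Row minima: U → 5, D → 1; maximin = 5.
Column maxima: L → 5, C → 9, R → 5; minimax = 5.
maximin = minimax = 5, so a saddle point exists.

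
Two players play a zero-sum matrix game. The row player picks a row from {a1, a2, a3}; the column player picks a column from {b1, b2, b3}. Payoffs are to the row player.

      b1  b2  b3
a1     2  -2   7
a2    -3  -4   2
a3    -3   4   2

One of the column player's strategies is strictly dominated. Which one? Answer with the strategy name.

b1 holds the row player's payoff strictly below b3 in every row: 2 < 7, -3 < 2, -3 < 2.
So b3 is strictly dominated for the column player.

b3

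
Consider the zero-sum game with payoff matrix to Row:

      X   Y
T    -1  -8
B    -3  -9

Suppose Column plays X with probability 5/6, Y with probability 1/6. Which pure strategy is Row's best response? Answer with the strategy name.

T

Expected payoff of T: (5/6)·(-1) + (1/6)·(-8) = -13/6.
Expected payoff of B: (5/6)·(-3) + (1/6)·(-9) = -4.
The largest is -13/6, so Row's best response is T.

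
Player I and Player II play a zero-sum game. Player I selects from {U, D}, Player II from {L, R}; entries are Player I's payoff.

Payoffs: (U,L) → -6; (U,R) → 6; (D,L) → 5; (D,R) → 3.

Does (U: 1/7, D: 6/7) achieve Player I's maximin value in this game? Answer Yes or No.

Against L this mix gives (1/7)·(-6) + (6/7)·5 = 24/7.
Against R this mix gives (1/7)·6 + (6/7)·3 = 24/7.
All of Player II's active replies (L, R) yield 24/7, and no column does worse for Player I. The mix makes Player II indifferent and guarantees 24/7, so it is optimal.

Yes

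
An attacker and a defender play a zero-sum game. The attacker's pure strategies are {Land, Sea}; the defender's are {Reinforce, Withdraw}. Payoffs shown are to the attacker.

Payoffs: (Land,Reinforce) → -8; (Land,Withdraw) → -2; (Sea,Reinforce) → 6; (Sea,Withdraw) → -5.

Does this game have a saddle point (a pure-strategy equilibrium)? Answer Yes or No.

Row minima: Land → -8, Sea → -5; maximin = -5.
Column maxima: Reinforce → 6, Withdraw → -2; minimax = -2.
-5 ≠ -2, so no pure-strategy equilibrium exists.

No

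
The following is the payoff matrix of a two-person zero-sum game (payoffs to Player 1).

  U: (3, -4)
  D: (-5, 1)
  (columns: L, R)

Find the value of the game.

Row minima: U → -4, D → -5; maximin = -4.
Column maxima: L → 3, R → 1; minimax = 1.
-4 ≠ 1, so there is no saddle point; optimal play is mixed.
Let Player 1 play U with probability p. Expected payoff against L: 3p + (-5)(1−p) = 8p − 5; against R: (-4)p + 1(1−p) = −5p + 1.
Setting these equal: 8p − 5 = −5p + 1 ⇒ 13p = 6 ⇒ p = 6/13, and the value is (8)·(6/13) − 5 = -17/13.
For Player 2: with q = P(L), equating U's and D's payoffs gives 7q − 4 = −6q + 1 ⇒ q = 5/13.

-17/13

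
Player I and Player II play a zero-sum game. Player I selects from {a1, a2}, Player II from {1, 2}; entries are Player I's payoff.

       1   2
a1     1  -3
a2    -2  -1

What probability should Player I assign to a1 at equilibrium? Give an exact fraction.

1/5

Row minima: a1 → -3, a2 → -2; maximin = -2.
Column maxima: 1 → 1, 2 → -1; minimax = -1.
-2 ≠ -1, so there is no saddle point; optimal play is mixed.
Let Player I play a1 with probability p. Expected payoff against 1: 1p + (-2)(1−p) = 3p − 2; against 2: (-3)p + (-1)(1−p) = −2p − 1.
Setting these equal: 3p − 2 = −2p − 1 ⇒ 5p = 1 ⇒ p = 1/5, and the value is (3)·(1/5) − 2 = -7/5.
For Player II: with q = P(1), equating a1's and a2's payoffs gives 4q − 3 = −q − 1 ⇒ q = 2/5.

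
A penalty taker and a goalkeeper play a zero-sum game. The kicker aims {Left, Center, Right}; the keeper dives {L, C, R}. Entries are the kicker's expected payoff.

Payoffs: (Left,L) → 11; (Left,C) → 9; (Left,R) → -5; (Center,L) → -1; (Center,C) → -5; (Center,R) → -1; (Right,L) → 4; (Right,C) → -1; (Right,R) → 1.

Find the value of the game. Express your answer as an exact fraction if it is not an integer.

1/4

Row minima: Left → -5, Center → -5, Right → -1; maximin = -1.
Column maxima: L → 11, C → 9, R → 1; minimax = 1.
-1 ≠ 1, so there is no saddle point; optimal play is mixed.
Center is strictly dominated by Right, so the kicker never plays it.
L is strictly dominated by C (it gives the kicker strictly more in every row), so the keeper never plays it.
On the remaining 2×2 (Left, Right vs C, R):
Let the kicker play Left with probability p. Expected payoff against C: 9p + (-1)(1−p) = 10p − 1; against R: (-5)p + 1(1−p) = −6p + 1.
Setting these equal: 10p − 1 = −6p + 1 ⇒ 16p = 2 ⇒ p = 1/8, and the value is (10)·(1/8) − 1 = 1/4.
For the keeper: with q = P(C), equating Left's and Right's payoffs gives 14q − 5 = −2q + 1 ⇒ q = 3/8.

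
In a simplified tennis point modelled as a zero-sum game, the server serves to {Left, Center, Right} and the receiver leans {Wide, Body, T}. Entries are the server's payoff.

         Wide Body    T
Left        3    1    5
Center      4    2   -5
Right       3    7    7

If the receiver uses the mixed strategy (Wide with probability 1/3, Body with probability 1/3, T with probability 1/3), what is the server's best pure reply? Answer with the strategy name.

Expected payoff of Left: (1/3)·3 + (1/3)·1 + (1/3)·5 = 3.
Expected payoff of Center: (1/3)·4 + (1/3)·2 + (1/3)·(-5) = 1/3.
Expected payoff of Right: (1/3)·3 + (1/3)·7 + (1/3)·7 = 17/3.
The largest is 17/3, so the server's best response is Right.

Right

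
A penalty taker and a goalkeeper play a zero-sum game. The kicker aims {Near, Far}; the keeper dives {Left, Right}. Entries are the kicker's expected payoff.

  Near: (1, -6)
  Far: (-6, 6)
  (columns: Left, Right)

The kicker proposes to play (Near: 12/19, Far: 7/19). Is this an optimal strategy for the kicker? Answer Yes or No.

Against Left this mix gives (12/19)·1 + (7/19)·(-6) = -30/19.
Against Right this mix gives (12/19)·(-6) + (7/19)·6 = -30/19.
All of the keeper's active replies (Left, Right) yield -30/19, and no column does worse for the kicker. The mix makes the keeper indifferent and guarantees -30/19, so it is optimal.

Yes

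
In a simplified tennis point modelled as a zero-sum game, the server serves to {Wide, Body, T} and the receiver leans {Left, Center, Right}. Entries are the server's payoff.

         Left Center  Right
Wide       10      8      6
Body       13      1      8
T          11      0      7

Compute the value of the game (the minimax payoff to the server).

Row minima: Wide → 6, Body → 1, T → 0; maximin = 6.
Column maxima: Left → 13, Center → 8, Right → 8; minimax = 8.
6 ≠ 8, so there is no saddle point; optimal play is mixed.
T is strictly dominated by Body, so the server never plays it.
Left is strictly dominated by Center (it gives the server strictly more in every row), so the receiver never plays it.
On the remaining 2×2 (Wide, Body vs Center, Right):
Let the server play Wide with probability p. Expected payoff against Center: 8p + 1(1−p) = 7p + 1; against Right: 6p + 8(1−p) = −2p + 8.
Setting these equal: 7p + 1 = −2p + 8 ⇒ 9p = 7 ⇒ p = 7/9, and the value is (7)·(7/9) + 1 = 58/9.
For the receiver: with q = P(Center), equating Wide's and Body's payoffs gives 2q + 6 = −7q + 8 ⇒ q = 2/9.

58/9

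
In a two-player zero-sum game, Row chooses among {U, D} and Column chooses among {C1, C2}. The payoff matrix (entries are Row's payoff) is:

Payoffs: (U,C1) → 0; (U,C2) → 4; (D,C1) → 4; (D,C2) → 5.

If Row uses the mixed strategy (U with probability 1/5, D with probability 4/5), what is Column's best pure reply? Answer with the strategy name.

If Column plays C1, Row's expected payoff is (1/5)·0 + (4/5)·4 = 16/5.
If Column plays C2, Row's expected payoff is (1/5)·4 + (4/5)·5 = 24/5.
Column minimizes Row's payoff; the smallest is 16/5, so the best response is C1.

C1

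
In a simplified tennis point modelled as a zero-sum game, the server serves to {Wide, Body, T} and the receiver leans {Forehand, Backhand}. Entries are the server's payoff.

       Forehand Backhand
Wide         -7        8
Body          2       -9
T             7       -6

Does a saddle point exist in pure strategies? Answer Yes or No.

No

Row minima: Wide → -7, Body → -9, T → -6; maximin = -6.
Column maxima: Forehand → 7, Backhand → 8; minimax = 7.
-6 ≠ 7, so no pure-strategy equilibrium exists.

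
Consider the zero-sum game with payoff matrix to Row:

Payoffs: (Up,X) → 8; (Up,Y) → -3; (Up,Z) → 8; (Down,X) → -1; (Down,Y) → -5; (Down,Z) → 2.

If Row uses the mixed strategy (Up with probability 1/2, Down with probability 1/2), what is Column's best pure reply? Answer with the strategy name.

Y

If Column plays X, Row's expected payoff is (1/2)·8 + (1/2)·(-1) = 7/2.
If Column plays Y, Row's expected payoff is (1/2)·(-3) + (1/2)·(-5) = -4.
If Column plays Z, Row's expected payoff is (1/2)·8 + (1/2)·2 = 5.
Column minimizes Row's payoff; the smallest is -4, so the best response is Y.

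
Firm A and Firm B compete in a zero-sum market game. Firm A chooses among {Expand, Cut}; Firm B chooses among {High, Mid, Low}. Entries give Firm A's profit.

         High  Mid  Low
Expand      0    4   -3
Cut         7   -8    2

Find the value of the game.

Row minima: Expand → -3, Cut → -8; maximin = -3.
Column maxima: High → 7, Mid → 4, Low → 2; minimax = 2.
-3 ≠ 2, so there is no saddle point; optimal play is mixed.
High is strictly dominated by Low (it gives Firm A strictly more in every row), so Firm B never plays it.
On the remaining 2×2 (Expand, Cut vs Mid, Low):
Let Firm A play Expand with probability p. Expected payoff against Mid: 4p + (-8)(1−p) = 12p − 8; against Low: (-3)p + 2(1−p) = −5p + 2.
Setting these equal: 12p − 8 = −5p + 2 ⇒ 17p = 10 ⇒ p = 10/17, and the value is (12)·(10/17) − 8 = -16/17.
For Firm B: with q = P(Mid), equating Expand's and Cut's payoffs gives 7q − 3 = −10q + 2 ⇒ q = 5/17.

-16/17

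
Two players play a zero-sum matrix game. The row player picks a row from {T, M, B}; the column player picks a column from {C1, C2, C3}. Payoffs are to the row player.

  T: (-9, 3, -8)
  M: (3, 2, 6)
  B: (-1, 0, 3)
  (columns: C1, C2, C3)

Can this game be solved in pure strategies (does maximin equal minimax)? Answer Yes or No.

No

Row minima: T → -9, M → 2, B → -1; maximin = 2.
Column maxima: C1 → 3, C2 → 3, C3 → 6; minimax = 3.
2 ≠ 3, so no pure-strategy equilibrium exists.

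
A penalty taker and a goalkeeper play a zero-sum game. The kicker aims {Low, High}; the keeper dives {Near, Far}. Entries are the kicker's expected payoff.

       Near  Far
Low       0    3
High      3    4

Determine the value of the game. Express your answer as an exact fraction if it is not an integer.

Row minima: Low → 0, High → 3; maximin = 3.
Column maxima: Near → 3, Far → 4; minimax = 3.
Since maximin = minimax = 3, there is a saddle point and the value is 3.

3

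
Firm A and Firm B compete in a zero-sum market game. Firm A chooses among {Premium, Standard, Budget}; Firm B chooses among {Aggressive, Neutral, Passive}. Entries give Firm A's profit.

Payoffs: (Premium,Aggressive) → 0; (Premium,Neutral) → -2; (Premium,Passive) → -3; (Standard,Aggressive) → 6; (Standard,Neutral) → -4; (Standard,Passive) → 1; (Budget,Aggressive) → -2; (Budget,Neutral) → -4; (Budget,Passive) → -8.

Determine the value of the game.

Row minima: Premium → -3, Standard → -4, Budget → -8; maximin = -3.
Column maxima: Aggressive → 6, Neutral → -2, Passive → 1; minimax = -2.
-3 ≠ -2, so there is no saddle point; optimal play is mixed.
Budget is strictly dominated by Premium, so Firm A never plays it.
Aggressive is strictly dominated by Neutral (it gives Firm A strictly more in every row), so Firm B never plays it.
On the remaining 2×2 (Premium, Standard vs Neutral, Passive):
Let Firm A play Premium with probability p. Expected payoff against Neutral: (-2)p + (-4)(1−p) = 2p − 4; against Passive: (-3)p + 1(1−p) = −4p + 1.
Setting these equal: 2p − 4 = −4p + 1 ⇒ 6p = 5 ⇒ p = 5/6, and the value is (2)·(5/6) − 4 = -7/3.
For Firm B: with q = P(Neutral), equating Premium's and Standard's payoffs gives q − 3 = −5q + 1 ⇒ q = 2/3.

-7/3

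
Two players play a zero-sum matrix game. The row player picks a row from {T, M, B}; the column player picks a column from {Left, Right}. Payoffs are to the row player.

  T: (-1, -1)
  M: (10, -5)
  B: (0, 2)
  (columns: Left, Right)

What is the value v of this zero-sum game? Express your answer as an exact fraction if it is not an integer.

Row minima: T → -1, M → -5, B → 0; maximin = 0.
Column maxima: Left → 10, Right → 2; minimax = 2.
0 ≠ 2, so there is no saddle point; optimal play is mixed.
T is strictly dominated by B, so the row player never plays it.
On the remaining 2×2 (M, B vs Left, Right):
Let the row player play M with probability p. Expected payoff against Left: 10p + 0(1−p) = 10p; against Right: (-5)p + 2(1−p) = −7p + 2.
Setting these equal: 10p = −7p + 2 ⇒ 17p = 2 ⇒ p = 2/17, and the value is (10)·(2/17) = 20/17.
For the column player: with q = P(Left), equating M's and B's payoffs gives 15q − 5 = −2q + 2 ⇒ q = 7/17.

20/17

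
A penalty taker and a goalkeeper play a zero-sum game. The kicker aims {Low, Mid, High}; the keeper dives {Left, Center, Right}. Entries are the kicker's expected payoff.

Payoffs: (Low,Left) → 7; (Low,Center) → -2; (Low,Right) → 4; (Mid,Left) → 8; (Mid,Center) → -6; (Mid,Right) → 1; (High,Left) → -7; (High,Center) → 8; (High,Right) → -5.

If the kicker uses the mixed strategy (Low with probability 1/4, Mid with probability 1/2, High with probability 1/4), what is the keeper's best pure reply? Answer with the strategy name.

Center

If the keeper plays Left, the kicker's expected payoff is (1/4)·7 + (1/2)·8 + (1/4)·(-7) = 4.
If the keeper plays Center, the kicker's expected payoff is (1/4)·(-2) + (1/2)·(-6) + (1/4)·8 = -3/2.
If the keeper plays Right, the kicker's expected payoff is (1/4)·4 + (1/2)·1 + (1/4)·(-5) = 1/4.
The keeper minimizes the kicker's payoff; the smallest is -3/2, so the best response is Center.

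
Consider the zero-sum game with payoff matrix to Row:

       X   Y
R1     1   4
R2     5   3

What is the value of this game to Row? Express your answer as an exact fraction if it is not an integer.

17/5

Row minima: R1 → 1, R2 → 3; maximin = 3.
Column maxima: X → 5, Y → 4; minimax = 4.
3 ≠ 4, so there is no saddle point; optimal play is mixed.
Let Row play R1 with probability p. Expected payoff against X: 1p + 5(1−p) = −4p + 5; against Y: 4p + 3(1−p) = p + 3.
Setting these equal: −4p + 5 = p + 3 ⇒ −5p = -2 ⇒ p = 2/5, and the value is (-4)·(2/5) + 5 = 17/5.
For Column: with q = P(X), equating R1's and R2's payoffs gives −3q + 4 = 2q + 3 ⇒ q = 1/5.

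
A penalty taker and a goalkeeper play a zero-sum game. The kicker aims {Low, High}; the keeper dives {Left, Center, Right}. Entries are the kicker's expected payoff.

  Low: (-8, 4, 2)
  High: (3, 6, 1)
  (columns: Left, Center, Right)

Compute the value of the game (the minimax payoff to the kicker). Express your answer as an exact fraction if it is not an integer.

Row minima: Low → -8, High → 1; maximin = 1.
Column maxima: Left → 3, Center → 6, Right → 2; minimax = 2.
1 ≠ 2, so there is no saddle point; optimal play is mixed.
Center is strictly dominated by Left (it gives the kicker strictly more in every row), so the keeper never plays it.
On the remaining 2×2 (Low, High vs Left, Right):
Let the kicker play Low with probability p. Expected payoff against Left: (-8)p + 3(1−p) = −11p + 3; against Right: 2p + 1(1−p) = p + 1.
Setting these equal: −11p + 3 = p + 1 ⇒ −12p = -2 ⇒ p = 1/6, and the value is (-11)·(1/6) + 3 = 7/6.
For the keeper: with q = P(Left), equating Low's and High's payoffs gives −10q + 2 = 2q + 1 ⇒ q = 1/12.

7/6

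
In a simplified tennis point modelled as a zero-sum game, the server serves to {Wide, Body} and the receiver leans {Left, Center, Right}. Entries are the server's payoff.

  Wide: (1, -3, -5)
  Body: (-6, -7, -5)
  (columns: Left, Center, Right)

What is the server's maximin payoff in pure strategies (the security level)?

-5

Row minima: Wide → -5, Body → -7.
The best of these is -5.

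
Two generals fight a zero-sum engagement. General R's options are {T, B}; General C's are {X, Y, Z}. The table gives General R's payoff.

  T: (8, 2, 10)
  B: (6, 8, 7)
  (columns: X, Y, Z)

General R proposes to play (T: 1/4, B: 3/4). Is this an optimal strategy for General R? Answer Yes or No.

Against X this mix gives (1/4)·8 + (3/4)·6 = 13/2.
Against Y this mix gives (1/4)·2 + (3/4)·8 = 13/2.
Against Z this mix gives (1/4)·10 + (3/4)·7 = 31/4.
All of General C's active replies (X, Y) yield 13/2, and no column does worse for General R. The mix makes General C indifferent and guarantees 13/2, so it is optimal.

Yes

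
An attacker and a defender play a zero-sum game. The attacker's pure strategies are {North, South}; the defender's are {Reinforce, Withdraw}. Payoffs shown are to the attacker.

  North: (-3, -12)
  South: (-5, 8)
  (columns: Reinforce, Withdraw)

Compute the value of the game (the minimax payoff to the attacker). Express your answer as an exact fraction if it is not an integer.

Row minima: North → -12, South → -5; maximin = -5.
Column maxima: Reinforce → -3, Withdraw → 8; minimax = -3.
-5 ≠ -3, so there is no saddle point; optimal play is mixed.
Let the attacker play North with probability p. Expected payoff against Reinforce: (-3)p + (-5)(1−p) = 2p − 5; against Withdraw: (-12)p + 8(1−p) = −20p + 8.
Setting these equal: 2p − 5 = −20p + 8 ⇒ 22p = 13 ⇒ p = 13/22, and the value is (2)·(13/22) − 5 = -42/11.
For the defender: with q = P(Reinforce), equating North's and South's payoffs gives 9q − 12 = −13q + 8 ⇒ q = 10/11.

-42/11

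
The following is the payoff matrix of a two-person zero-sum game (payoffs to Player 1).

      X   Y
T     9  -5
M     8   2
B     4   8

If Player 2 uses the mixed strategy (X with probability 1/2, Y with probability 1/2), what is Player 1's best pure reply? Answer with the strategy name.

Expected payoff of T: (1/2)·9 + (1/2)·(-5) = 2.
Expected payoff of M: (1/2)·8 + (1/2)·2 = 5.
Expected payoff of B: (1/2)·4 + (1/2)·8 = 6.
The largest is 6, so Player 1's best response is B.

B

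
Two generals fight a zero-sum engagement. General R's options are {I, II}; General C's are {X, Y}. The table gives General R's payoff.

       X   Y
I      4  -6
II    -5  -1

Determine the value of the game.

Row minima: I → -6, II → -5; maximin = -5.
Column maxima: X → 4, Y → -1; minimax = -1.
-5 ≠ -1, so there is no saddle point; optimal play is mixed.
Let General R play I with probability p. Expected payoff against X: 4p + (-5)(1−p) = 9p − 5; against Y: (-6)p + (-1)(1−p) = −5p − 1.
Setting these equal: 9p − 5 = −5p − 1 ⇒ 14p = 4 ⇒ p = 2/7, and the value is (9)·(2/7) − 5 = -17/7.
For General C: with q = P(X), equating I's and II's payoffs gives 10q − 6 = −4q − 1 ⇒ q = 5/14.

-17/7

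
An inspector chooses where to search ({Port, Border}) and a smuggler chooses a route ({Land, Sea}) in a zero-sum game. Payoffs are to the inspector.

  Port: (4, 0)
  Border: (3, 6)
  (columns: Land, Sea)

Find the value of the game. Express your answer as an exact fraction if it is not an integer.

24/7

Row minima: Port → 0, Border → 3; maximin = 3.
Column maxima: Land → 4, Sea → 6; minimax = 4.
3 ≠ 4, so there is no saddle point; optimal play is mixed.
Let the inspector play Port with probability p. Expected payoff against Land: 4p + 3(1−p) = p + 3; against Sea: 0p + 6(1−p) = −6p + 6.
Setting these equal: p + 3 = −6p + 6 ⇒ 7p = 3 ⇒ p = 3/7, and the value is (1)·(3/7) + 3 = 24/7.
For the smuggler: with q = P(Land), equating Port's and Border's payoffs gives 4q = −3q + 6 ⇒ q = 6/7.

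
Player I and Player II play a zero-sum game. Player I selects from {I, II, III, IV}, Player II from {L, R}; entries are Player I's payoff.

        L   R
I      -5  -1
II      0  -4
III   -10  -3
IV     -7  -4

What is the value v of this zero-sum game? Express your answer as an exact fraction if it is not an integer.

-5/2

Row minima: I → -5, II → -4, III → -10, IV → -7; maximin = -4.
Column maxima: L → 0, R → -1; minimax = -1.
-4 ≠ -1, so there is no saddle point; optimal play is mixed.
III is strictly dominated by I, so Player I never plays it.
IV is strictly dominated by I, so Player I never plays it.
On the remaining 2×2 (I, II vs L, R):
Let Player I play I with probability p. Expected payoff against L: (-5)p + 0(1−p) = −5p; against R: (-1)p + (-4)(1−p) = 3p − 4.
Setting these equal: −5p = 3p − 4 ⇒ −8p = -4 ⇒ p = 1/2, and the value is (-5)·(1/2) = -5/2.
For Player II: with q = P(L), equating I's and II's payoffs gives −4q − 1 = 4q − 4 ⇒ q = 3/8.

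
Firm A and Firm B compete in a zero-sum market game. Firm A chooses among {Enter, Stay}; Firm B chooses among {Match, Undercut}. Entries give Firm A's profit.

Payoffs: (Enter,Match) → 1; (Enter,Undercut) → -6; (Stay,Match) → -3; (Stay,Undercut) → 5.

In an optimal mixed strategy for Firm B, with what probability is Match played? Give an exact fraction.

11/15

Row minima: Enter → -6, Stay → -3; maximin = -3.
Column maxima: Match → 1, Undercut → 5; minimax = 1.
-3 ≠ 1, so there is no saddle point; optimal play is mixed.
Let Firm A play Enter with probability p. Expected payoff against Match: 1p + (-3)(1−p) = 4p − 3; against Undercut: (-6)p + 5(1−p) = −11p + 5.
Setting these equal: 4p − 3 = −11p + 5 ⇒ 15p = 8 ⇒ p = 8/15, and the value is (4)·(8/15) − 3 = -13/15.
For Firm B: with q = P(Match), equating Enter's and Stay's payoffs gives 7q − 6 = −8q + 5 ⇒ q = 11/15.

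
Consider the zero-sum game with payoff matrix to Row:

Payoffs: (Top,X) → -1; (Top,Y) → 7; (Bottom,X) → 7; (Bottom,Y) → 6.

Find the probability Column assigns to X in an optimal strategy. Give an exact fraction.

1/9

Row minima: Top → -1, Bottom → 6; maximin = 6.
Column maxima: X → 7, Y → 7; minimax = 7.
6 ≠ 7, so there is no saddle point; optimal play is mixed.
Let Row play Top with probability p. Expected payoff against X: (-1)p + 7(1−p) = −8p + 7; against Y: 7p + 6(1−p) = p + 6.
Setting these equal: −8p + 7 = p + 6 ⇒ −9p = -1 ⇒ p = 1/9, and the value is (-8)·(1/9) + 7 = 55/9.
For Column: with q = P(X), equating Top's and Bottom's payoffs gives −8q + 7 = q + 6 ⇒ q = 1/9.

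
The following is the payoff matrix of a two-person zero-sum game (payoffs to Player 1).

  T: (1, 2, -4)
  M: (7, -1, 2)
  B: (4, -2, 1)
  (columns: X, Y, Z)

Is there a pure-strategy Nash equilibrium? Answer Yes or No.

Row minima: T → -4, M → -1, B → -2; maximin = -1.
Column maxima: X → 7, Y → 2, Z → 2; minimax = 2.
-1 ≠ 2, so no pure-strategy equilibrium exists.

No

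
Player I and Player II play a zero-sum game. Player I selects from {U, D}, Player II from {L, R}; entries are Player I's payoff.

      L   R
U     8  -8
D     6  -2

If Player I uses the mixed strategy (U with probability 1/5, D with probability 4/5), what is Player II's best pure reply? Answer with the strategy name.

R

If Player II plays L, Player I's expected payoff is (1/5)·8 + (4/5)·6 = 32/5.
If Player II plays R, Player I's expected payoff is (1/5)·(-8) + (4/5)·(-2) = -16/5.
Player II minimizes Player I's payoff; the smallest is -16/5, so the best response is R.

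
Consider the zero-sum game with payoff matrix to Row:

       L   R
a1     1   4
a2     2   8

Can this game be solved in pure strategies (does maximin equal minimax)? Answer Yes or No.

Yes

Row minima: a1 → 1, a2 → 2; maximin = 2.
Column maxima: L → 2, R → 8; minimax = 2.
maximin = minimax = 2, so a saddle point exists.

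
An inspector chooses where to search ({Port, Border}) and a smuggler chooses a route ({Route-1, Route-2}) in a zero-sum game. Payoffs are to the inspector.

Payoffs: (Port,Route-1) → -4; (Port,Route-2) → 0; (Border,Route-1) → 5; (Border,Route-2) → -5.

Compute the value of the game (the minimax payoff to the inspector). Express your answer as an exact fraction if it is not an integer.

Row minima: Port → -4, Border → -5; maximin = -4.
Column maxima: Route-1 → 5, Route-2 → 0; minimax = 0.
-4 ≠ 0, so there is no saddle point; optimal play is mixed.
Let the inspector play Port with probability p. Expected payoff against Route-1: (-4)p + 5(1−p) = −9p + 5; against Route-2: 0p + (-5)(1−p) = 5p − 5.
Setting these equal: −9p + 5 = 5p − 5 ⇒ −14p = -10 ⇒ p = 5/7, and the value is (-9)·(5/7) + 5 = -10/7.
For the smuggler: with q = P(Route-1), equating Port's and Border's payoffs gives −4q = 10q − 5 ⇒ q = 5/14.

-10/7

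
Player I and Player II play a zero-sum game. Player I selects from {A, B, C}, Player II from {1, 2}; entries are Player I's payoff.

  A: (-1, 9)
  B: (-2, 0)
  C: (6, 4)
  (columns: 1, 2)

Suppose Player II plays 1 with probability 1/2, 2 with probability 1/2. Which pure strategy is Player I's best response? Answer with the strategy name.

C

Expected payoff of A: (1/2)·(-1) + (1/2)·9 = 4.
Expected payoff of B: (1/2)·(-2) + (1/2)·0 = -1.
Expected payoff of C: (1/2)·6 + (1/2)·4 = 5.
The largest is 5, so Player I's best response is C.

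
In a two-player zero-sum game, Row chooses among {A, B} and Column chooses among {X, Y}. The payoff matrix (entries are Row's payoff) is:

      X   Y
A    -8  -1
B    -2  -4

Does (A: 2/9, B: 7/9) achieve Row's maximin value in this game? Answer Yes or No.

Against X this mix gives (2/9)·(-8) + (7/9)·(-2) = -10/3.
Against Y this mix gives (2/9)·(-1) + (7/9)·(-4) = -10/3.
All of Column's active replies (X, Y) yield -10/3, and no column does worse for Row. The mix makes Column indifferent and guarantees -10/3, so it is optimal.

Yes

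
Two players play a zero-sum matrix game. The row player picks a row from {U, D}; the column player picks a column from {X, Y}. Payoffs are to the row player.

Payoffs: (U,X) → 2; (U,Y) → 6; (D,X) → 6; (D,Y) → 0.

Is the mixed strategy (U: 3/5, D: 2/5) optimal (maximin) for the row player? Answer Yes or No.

Against X this mix gives (3/5)·2 + (2/5)·6 = 18/5.
Against Y this mix gives (3/5)·6 + (2/5)·0 = 18/5.
All of the column player's active replies (X, Y) yield 18/5, and no column does worse for the row player. The mix makes the column player indifferent and guarantees 18/5, so it is optimal.

Yes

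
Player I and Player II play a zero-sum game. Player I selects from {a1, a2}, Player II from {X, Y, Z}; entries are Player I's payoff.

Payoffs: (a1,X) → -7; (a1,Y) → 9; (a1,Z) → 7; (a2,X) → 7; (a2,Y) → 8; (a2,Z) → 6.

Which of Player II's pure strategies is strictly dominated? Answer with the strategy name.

X holds Player I's payoff strictly below Y in every row: -7 < 9, 7 < 8.
So Y is strictly dominated for Player II.

Y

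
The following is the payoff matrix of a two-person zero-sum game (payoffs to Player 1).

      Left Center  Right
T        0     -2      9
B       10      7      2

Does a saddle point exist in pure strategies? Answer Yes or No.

Row minima: T → -2, B → 2; maximin = 2.
Column maxima: Left → 10, Center → 7, Right → 9; minimax = 7.
2 ≠ 7, so no pure-strategy equilibrium exists.

No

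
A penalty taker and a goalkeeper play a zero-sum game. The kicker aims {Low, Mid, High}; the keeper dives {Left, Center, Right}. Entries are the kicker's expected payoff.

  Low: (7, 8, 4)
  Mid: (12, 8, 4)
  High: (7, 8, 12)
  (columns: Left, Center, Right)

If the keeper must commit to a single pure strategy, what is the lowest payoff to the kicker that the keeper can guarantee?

8

Column maxima: Left → 12, Center → 8, Right → 12.
The smallest of these is 8.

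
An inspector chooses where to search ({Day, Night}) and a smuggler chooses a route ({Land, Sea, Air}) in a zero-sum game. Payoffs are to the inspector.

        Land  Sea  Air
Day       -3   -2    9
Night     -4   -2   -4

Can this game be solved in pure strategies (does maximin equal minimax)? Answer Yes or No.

Row minima: Day → -3, Night → -4; maximin = -3.
Column maxima: Land → -3, Sea → -2, Air → 9; minimax = -3.
maximin = minimax = -3, so a saddle point exists.

Yes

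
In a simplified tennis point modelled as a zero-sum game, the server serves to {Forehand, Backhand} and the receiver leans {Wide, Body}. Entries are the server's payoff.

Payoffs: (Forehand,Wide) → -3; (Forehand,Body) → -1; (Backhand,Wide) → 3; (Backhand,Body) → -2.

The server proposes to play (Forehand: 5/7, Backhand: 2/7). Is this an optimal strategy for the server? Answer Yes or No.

Against Wide this mix gives (5/7)·(-3) + (2/7)·3 = -9/7.
Against Body this mix gives (5/7)·(-1) + (2/7)·(-2) = -9/7.
All of the receiver's active replies (Wide, Body) yield -9/7, and no column does worse for the server. The mix makes the receiver indifferent and guarantees -9/7, so it is optimal.

Yes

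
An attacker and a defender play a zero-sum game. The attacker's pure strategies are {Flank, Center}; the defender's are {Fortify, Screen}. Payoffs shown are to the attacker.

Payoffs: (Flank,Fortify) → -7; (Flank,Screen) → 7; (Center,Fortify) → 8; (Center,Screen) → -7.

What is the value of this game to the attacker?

7/29

Row minima: Flank → -7, Center → -7; maximin = -7.
Column maxima: Fortify → 8, Screen → 7; minimax = 7.
-7 ≠ 7, so there is no saddle point; optimal play is mixed.
Let the attacker play Flank with probability p. Expected payoff against Fortify: (-7)p + 8(1−p) = −15p + 8; against Screen: 7p + (-7)(1−p) = 14p − 7.
Setting these equal: −15p + 8 = 14p − 7 ⇒ −29p = -15 ⇒ p = 15/29, and the value is (-15)·(15/29) + 8 = 7/29.
For the defender: with q = P(Fortify), equating Flank's and Center's payoffs gives −14q + 7 = 15q − 7 ⇒ q = 14/29.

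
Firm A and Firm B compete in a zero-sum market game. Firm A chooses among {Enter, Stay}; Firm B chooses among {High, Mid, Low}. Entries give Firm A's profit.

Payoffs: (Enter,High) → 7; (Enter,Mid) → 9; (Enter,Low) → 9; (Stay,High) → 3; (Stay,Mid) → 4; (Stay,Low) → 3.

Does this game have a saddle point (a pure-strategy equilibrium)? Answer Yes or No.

Yes

Row minima: Enter → 7, Stay → 3; maximin = 7.
Column maxima: High → 7, Mid → 9, Low → 9; minimax = 7.
maximin = minimax = 7, so a saddle point exists.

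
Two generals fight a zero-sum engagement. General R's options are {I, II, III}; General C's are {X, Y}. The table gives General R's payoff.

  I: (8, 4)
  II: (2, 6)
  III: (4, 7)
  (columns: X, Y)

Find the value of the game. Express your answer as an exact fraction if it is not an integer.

40/7

Row minima: I → 4, II → 2, III → 4; maximin = 4.
Column maxima: X → 8, Y → 7; minimax = 7.
4 ≠ 7, so there is no saddle point; optimal play is mixed.
II is strictly dominated by III, so General R never plays it.
On the remaining 2×2 (I, III vs X, Y):
Let General R play I with probability p. Expected payoff against X: 8p + 4(1−p) = 4p + 4; against Y: 4p + 7(1−p) = −3p + 7.
Setting these equal: 4p + 4 = −3p + 7 ⇒ 7p = 3 ⇒ p = 3/7, and the value is (4)·(3/7) + 4 = 40/7.
For General C: with q = P(X), equating I's and III's payoffs gives 4q + 4 = −3q + 7 ⇒ q = 3/7.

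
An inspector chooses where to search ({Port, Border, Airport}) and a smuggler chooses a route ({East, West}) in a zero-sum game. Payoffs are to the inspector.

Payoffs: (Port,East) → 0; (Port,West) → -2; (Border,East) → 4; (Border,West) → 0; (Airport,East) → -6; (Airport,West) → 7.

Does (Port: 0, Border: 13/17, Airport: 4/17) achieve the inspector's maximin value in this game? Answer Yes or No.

Against East this mix gives (13/17)·4 + (4/17)·(-6) = 28/17.
Against West this mix gives (13/17)·0 + (4/17)·7 = 28/17.
All of the smuggler's active replies (East, West) yield 28/17, and no column does worse for the inspector. The mix makes the smuggler indifferent and guarantees 28/17, so it is optimal.

Yes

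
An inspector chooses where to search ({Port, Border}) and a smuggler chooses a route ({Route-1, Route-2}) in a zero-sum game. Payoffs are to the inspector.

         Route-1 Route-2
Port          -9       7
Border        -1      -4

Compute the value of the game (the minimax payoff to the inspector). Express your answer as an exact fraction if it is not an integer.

Row minima: Port → -9, Border → -4; maximin = -4.
Column maxima: Route-1 → -1, Route-2 → 7; minimax = -1.
-4 ≠ -1, so there is no saddle point; optimal play is mixed.
Let the inspector play Port with probability p. Expected payoff against Route-1: (-9)p + (-1)(1−p) = −8p − 1; against Route-2: 7p + (-4)(1−p) = 11p − 4.
Setting these equal: −8p − 1 = 11p − 4 ⇒ −19p = -3 ⇒ p = 3/19, and the value is (-8)·(3/19) − 1 = -43/19.
For the smuggler: with q = P(Route-1), equating Port's and Border's payoffs gives −16q + 7 = 3q − 4 ⇒ q = 11/19.

-43/19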